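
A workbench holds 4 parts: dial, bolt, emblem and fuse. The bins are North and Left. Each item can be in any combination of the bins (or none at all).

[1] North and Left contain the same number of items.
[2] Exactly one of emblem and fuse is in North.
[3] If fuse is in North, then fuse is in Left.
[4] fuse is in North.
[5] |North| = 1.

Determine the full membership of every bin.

North = {fuse}; Left = {fuse}

From (4): fuse ∈ North.
(2) (exactly one): emblem ∉ North.
(3): fuse ∈ Left.
(5): North already has 1, so the rest are out.
Suppose dial ∈ Left: no assignment then satisfies all the clues, so dial ∉ Left.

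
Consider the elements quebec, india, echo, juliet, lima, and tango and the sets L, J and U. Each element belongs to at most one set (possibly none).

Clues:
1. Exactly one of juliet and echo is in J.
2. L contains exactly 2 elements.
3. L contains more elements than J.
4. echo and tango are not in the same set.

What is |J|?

1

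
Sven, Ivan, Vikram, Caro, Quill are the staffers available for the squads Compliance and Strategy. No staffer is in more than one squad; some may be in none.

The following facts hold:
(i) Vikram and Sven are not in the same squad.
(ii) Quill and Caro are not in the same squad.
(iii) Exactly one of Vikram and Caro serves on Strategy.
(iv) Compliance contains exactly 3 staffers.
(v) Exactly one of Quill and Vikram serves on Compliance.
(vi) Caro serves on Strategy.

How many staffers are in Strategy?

1

From (vi): Caro ∈ Strategy.
(ii): Quill ∉ Strategy.
(iii) (exactly one): Vikram ∉ Strategy.
Suppose Sven ∉ Compliance: no assignment then satisfies all the clues, so Sven ∈ Compliance.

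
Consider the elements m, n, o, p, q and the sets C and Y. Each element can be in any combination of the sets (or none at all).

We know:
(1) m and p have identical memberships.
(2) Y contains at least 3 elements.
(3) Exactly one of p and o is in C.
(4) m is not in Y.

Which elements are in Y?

Y = {n, o, q}

From (4): m ∉ Y.
(1): p matches m: p ∉ Y.
(2): only 3 candidates remain for Y, so all are in.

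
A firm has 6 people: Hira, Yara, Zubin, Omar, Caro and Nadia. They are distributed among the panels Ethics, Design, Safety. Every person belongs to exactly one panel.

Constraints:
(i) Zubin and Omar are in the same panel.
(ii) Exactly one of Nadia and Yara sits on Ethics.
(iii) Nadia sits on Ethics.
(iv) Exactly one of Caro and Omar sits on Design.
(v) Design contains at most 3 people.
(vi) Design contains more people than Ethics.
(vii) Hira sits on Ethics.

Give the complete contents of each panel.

Ethics = {Hira, Nadia}; Design = {Omar, Yara, Zubin}; Safety = {Caro}

From (iii): Nadia ∈ Ethics.
From (vii): Hira ∈ Ethics.
(ii) (exactly one): Yara ∉ Ethics.
Suppose Yara ∉ Design: no assignment then satisfies all the clues, so Yara ∈ Design.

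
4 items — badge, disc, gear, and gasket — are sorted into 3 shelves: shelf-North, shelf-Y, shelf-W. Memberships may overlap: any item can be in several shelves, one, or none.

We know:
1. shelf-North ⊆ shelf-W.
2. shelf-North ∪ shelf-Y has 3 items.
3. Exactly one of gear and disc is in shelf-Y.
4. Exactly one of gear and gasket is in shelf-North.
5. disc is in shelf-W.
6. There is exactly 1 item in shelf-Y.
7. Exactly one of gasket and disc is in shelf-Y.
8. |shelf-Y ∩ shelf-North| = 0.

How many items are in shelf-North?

2

From (5): disc ∈ shelf-W.
Suppose badge ∉ shelf-North: no assignment then satisfies all the clues, so badge ∈ shelf-North.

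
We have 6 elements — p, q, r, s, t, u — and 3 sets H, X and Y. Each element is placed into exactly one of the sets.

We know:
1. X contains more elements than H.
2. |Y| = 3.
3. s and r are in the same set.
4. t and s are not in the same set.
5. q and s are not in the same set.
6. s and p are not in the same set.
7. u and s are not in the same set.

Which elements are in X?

X = {r, s}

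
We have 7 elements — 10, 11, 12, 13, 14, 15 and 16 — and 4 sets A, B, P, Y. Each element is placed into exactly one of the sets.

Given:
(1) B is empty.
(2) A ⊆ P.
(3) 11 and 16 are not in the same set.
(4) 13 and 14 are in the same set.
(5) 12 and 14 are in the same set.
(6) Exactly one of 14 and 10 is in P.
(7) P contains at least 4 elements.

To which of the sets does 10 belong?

10: Y

(1): B already has 0, so the rest are out.
Suppose 10 ∈ A: no assignment then satisfies all the clues, so 10 ∉ A.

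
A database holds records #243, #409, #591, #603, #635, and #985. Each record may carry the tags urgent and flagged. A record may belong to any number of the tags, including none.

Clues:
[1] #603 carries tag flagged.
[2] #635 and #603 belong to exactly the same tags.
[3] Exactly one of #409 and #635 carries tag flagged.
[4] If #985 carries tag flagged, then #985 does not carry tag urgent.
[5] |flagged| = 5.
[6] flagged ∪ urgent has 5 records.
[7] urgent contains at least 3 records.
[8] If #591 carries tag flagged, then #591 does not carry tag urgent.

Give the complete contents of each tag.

urgent = {#243, #603, #635}; flagged = {#243, #591, #603, #635, #985}

From (1): #603 ∈ flagged.
(2): #635 matches #603: #635 ∈ flagged.
(3) (exactly one): #409 ∉ flagged.
(5): only 5 candidates remain for flagged, so all are in.
(8): #591 ∉ urgent.
(4): #985 ∉ urgent.
Suppose #243 ∉ urgent: no assignment then satisfies all the clues, so #243 ∈ urgent.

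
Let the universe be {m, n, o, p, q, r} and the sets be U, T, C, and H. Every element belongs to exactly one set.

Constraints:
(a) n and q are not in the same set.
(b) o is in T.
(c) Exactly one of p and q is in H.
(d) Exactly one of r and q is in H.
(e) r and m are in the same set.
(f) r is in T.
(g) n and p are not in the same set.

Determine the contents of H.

From (b): o ∈ T.
From (f): r ∈ T.
(d) (exactly one): q ∈ H.
(e): m matches r: m ∉ U.
(e): m matches r: m ∈ T.
(a): n ∉ H.
(c) (exactly one): p ∉ H.

H = {q}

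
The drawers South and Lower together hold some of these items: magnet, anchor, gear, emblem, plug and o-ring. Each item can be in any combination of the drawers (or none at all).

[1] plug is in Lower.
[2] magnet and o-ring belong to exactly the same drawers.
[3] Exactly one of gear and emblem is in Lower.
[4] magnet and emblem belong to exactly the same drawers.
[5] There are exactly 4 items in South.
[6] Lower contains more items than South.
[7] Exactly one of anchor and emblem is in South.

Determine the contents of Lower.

Lower = {anchor, emblem, magnet, o-ring, plug}

From (1): plug ∈ Lower.
Suppose magnet ∉ Lower: no assignment then satisfies all the clues, so magnet ∈ Lower.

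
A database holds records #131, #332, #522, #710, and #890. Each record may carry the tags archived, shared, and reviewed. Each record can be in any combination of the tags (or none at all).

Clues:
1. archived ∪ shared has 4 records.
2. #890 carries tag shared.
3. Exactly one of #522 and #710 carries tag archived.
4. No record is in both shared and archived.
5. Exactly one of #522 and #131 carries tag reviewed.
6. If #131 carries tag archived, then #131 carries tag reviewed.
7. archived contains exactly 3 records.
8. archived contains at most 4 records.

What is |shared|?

1

From (2): #890 ∈ shared.
(4) (disjoint): #890 ∉ archived.
Suppose #131 ∉ archived: no assignment then satisfies all the clues, so #131 ∈ archived.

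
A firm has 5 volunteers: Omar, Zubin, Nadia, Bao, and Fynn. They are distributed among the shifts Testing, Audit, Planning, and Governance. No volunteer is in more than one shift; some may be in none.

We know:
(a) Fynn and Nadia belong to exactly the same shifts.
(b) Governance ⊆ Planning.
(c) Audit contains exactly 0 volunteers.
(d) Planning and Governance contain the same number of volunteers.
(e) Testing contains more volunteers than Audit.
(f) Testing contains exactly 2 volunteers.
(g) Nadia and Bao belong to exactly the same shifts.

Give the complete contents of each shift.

Testing = {Omar, Zubin}; Audit = {}; Planning = {}; Governance = {}

(c): Audit already has 0, so the rest are out.
Suppose Omar ∉ Testing: no assignment then satisfies all the clues, so Omar ∈ Testing.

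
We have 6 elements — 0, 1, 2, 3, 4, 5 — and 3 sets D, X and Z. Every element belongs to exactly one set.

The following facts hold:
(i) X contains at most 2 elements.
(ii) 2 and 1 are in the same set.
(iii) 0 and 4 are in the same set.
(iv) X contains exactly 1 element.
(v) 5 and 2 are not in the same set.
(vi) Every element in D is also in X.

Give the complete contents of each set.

D = {}; X = {5}; Z = {0, 1, 2, 3, 4}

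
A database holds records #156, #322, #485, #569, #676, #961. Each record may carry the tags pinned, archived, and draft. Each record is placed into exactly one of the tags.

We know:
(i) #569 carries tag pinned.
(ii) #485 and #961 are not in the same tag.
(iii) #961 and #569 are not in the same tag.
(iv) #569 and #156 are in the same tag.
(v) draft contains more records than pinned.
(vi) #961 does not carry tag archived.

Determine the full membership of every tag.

pinned = {#156, #569}; archived = {#485}; draft = {#322, #676, #961}

From (i): #569 ∈ pinned.
From (vi): #961 ∉ archived.
(iii): #961 ∉ pinned.
(iv): #156 matches #569: #156 ∈ pinned.
Only one tag left: #961 ∈ draft.
(ii): #485 ∉ draft.
Suppose #322 ∈ pinned: no assignment then satisfies all the clues, so #322 ∉ pinned.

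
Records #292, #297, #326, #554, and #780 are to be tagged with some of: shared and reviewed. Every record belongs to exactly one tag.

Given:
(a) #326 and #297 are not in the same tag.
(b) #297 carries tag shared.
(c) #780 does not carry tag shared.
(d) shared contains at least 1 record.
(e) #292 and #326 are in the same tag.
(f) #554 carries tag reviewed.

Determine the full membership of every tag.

From (b): #297 ∈ shared.
From (c): #780 ∉ shared.
From (f): #554 ∈ reviewed.
(a): #326 ∉ shared.
(e): #292 matches #326: #292 ∉ shared.
Only one tag left: #292 ∈ reviewed.
Only one tag left: #326 ∈ reviewed.
Only one tag left: #780 ∈ reviewed.

shared = {#297}; reviewed = {#292, #326, #554, #780}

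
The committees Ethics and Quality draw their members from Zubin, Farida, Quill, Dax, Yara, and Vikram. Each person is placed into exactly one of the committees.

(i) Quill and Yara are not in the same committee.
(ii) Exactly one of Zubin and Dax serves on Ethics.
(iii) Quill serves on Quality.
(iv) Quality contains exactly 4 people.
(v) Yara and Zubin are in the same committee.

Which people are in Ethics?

Ethics = {Yara, Zubin}

From (iii): Quill ∈ Quality.
(i): Yara ∉ Quality.
(v): Zubin matches Yara: Zubin ∉ Quality.
Only one committee left: Zubin ∈ Ethics.
Only one committee left: Yara ∈ Ethics.
(ii) (exactly one): Dax ∉ Ethics.
(iv): only 4 candidates remain for Quality, so all are in.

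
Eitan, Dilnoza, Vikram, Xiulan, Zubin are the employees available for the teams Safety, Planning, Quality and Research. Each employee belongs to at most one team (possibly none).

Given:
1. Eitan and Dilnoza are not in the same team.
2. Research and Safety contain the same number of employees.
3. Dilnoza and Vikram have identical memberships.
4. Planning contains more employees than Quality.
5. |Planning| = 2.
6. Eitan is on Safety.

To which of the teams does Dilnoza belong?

Dilnoza: Planning

From (6): Eitan ∈ Safety.
(1): Dilnoza ∉ Safety.
(3): Vikram matches Dilnoza: Vikram ∉ Safety.
Suppose Dilnoza ∉ Planning: no assignment then satisfies all the clues, so Dilnoza ∈ Planning.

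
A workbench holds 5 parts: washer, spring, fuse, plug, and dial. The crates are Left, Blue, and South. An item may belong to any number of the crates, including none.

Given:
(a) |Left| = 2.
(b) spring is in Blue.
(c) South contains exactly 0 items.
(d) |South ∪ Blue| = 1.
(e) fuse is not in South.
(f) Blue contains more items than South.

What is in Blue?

Blue = {spring}

From (b): spring ∈ Blue.
From (e): fuse ∉ South.
(c): South already has 0, so the rest are out.
Suppose washer ∈ Blue: no assignment then satisfies all the clues, so washer ∉ Blue.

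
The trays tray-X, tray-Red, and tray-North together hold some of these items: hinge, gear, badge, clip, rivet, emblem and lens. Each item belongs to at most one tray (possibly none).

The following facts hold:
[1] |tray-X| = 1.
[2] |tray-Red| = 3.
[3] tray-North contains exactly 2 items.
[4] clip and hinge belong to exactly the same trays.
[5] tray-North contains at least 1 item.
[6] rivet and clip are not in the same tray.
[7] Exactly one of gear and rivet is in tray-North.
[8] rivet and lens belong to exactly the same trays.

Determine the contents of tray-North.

tray-North = {lens, rivet}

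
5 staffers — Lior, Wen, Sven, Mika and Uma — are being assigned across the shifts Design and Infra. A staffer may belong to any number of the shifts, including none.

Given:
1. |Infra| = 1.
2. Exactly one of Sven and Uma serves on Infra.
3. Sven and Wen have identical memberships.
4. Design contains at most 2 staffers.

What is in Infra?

Infra = {Uma}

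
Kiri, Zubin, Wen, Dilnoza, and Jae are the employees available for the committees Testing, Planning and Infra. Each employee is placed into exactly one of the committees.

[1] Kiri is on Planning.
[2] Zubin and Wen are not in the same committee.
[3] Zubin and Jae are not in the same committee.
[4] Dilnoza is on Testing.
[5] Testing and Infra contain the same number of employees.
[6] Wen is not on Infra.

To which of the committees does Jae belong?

Jae: Planning

From (1): Kiri ∈ Planning.
From (4): Dilnoza ∈ Testing.
From (6): Wen ∉ Infra.
Suppose Jae ∈ Testing: no assignment then satisfies all the clues, so Jae ∉ Testing.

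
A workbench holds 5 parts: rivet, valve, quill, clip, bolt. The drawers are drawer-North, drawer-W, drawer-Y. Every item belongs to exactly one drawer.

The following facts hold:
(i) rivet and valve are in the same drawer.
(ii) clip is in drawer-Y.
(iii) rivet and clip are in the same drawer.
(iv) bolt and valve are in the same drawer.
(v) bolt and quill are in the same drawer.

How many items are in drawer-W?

0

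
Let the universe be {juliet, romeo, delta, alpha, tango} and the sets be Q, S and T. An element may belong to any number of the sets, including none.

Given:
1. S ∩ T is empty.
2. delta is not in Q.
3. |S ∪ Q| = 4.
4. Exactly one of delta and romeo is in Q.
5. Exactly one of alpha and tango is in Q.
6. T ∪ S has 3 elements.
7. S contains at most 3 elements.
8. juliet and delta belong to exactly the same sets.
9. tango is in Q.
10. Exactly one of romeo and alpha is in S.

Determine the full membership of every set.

Q = {romeo, tango}; S = {delta, juliet, romeo}; T = {}

From (2): delta ∉ Q.
From (9): tango ∈ Q.
(4) (exactly one): romeo ∈ Q.
(5) (exactly one): alpha ∉ Q.
(8): juliet matches delta: juliet ∉ Q.
Suppose juliet ∉ S: no assignment then satisfies all the clues, so juliet ∈ S.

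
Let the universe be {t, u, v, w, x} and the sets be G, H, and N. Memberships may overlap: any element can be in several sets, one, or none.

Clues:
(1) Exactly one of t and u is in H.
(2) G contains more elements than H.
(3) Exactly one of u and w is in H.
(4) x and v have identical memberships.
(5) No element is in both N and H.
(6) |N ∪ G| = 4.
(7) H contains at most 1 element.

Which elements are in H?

H = {u}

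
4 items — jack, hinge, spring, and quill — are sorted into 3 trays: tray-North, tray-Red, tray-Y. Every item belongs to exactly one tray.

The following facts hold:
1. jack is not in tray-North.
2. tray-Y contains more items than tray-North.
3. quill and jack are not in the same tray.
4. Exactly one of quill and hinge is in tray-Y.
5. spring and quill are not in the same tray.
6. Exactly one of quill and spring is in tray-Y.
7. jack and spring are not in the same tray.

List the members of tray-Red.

tray-Red = {jack}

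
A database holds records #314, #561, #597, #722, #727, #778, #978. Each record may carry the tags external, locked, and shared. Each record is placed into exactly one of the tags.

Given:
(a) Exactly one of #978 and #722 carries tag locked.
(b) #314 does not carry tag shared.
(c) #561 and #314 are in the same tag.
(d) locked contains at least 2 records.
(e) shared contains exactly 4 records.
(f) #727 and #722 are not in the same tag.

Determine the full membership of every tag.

external = {}; locked = {#314, #561, #722}; shared = {#597, #727, #778, #978}

From (b): #314 ∉ shared.
(c): #561 matches #314: #561 ∉ shared.
Suppose #314 ∈ external: no assignment then satisfies all the clues, so #314 ∉ external.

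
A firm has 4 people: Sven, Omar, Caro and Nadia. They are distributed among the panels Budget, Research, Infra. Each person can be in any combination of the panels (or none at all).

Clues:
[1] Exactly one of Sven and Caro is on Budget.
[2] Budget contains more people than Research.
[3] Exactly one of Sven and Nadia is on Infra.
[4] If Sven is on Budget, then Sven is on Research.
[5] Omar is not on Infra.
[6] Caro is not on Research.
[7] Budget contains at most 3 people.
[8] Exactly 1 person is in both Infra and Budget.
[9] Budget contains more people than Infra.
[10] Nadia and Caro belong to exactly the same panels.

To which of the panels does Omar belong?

Omar: Budget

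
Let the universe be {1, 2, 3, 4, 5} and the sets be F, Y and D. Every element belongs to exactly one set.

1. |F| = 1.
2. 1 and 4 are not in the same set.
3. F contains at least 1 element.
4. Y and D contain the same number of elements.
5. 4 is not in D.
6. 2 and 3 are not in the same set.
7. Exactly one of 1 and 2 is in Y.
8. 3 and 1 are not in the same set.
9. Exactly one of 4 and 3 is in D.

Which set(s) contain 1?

From (5): 4 ∉ D.
(9) (exactly one): 3 ∈ D.
(6): 2 ∉ D.
(8): 1 ∉ D.
Suppose 1 ∉ F: no assignment then satisfies all the clues, so 1 ∈ F.

1: F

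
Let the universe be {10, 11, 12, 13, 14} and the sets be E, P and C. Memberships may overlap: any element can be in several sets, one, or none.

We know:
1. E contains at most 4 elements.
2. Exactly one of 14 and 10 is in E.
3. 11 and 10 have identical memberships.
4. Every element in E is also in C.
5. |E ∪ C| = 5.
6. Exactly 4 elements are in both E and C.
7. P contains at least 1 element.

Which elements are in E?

E = {10, 11, 12, 13}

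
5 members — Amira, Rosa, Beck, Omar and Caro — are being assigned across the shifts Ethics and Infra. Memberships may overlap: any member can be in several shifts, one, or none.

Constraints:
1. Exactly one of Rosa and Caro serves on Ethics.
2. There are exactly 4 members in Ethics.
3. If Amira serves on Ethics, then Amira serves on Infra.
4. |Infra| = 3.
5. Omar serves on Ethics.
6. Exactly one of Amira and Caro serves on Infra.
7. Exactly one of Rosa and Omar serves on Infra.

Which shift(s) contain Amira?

Amira: Ethics, Infra

From (5): Omar ∈ Ethics.
Suppose Amira ∉ Ethics: no assignment then satisfies all the clues, so Amira ∈ Ethics.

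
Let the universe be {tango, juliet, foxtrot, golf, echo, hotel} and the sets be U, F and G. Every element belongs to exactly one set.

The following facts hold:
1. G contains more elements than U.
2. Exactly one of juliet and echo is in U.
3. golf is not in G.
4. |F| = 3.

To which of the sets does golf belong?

golf: F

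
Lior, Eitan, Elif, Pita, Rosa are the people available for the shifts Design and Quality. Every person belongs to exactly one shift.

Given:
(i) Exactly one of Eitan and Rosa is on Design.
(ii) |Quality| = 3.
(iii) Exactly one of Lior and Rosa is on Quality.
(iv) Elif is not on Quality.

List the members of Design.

Design = {Elif, Rosa}

From (iv): Elif ∉ Quality.
Only one shift left: Elif ∈ Design.
Suppose Lior ∈ Design: no assignment then satisfies all the clues, so Lior ∉ Design.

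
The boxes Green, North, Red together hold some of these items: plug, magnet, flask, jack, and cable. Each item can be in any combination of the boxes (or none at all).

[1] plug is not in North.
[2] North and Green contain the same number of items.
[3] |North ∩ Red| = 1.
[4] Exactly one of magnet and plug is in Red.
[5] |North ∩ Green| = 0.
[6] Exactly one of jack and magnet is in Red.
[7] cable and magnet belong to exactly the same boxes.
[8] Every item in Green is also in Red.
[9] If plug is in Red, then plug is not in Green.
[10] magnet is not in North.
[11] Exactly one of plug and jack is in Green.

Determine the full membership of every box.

Green = {jack}; North = {flask}; Red = {flask, jack, plug}

From (1): plug ∉ North.
From (10): magnet ∉ North.
(7): cable matches magnet: cable ∉ North.
Suppose plug ∈ Green: no assignment then satisfies all the clues, so plug ∉ Green.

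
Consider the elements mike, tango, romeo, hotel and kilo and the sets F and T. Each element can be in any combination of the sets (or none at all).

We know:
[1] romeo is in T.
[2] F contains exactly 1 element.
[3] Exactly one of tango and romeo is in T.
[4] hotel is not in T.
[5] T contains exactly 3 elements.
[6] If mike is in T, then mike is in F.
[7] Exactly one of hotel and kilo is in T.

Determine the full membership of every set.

F = {mike}; T = {kilo, mike, romeo}

From (1): romeo ∈ T.
From (4): hotel ∉ T.
(3) (exactly one): tango ∉ T.
(5): only 3 candidates remain for T, so all are in.
(6): mike ∈ F.
(2): F already has 1, so the rest are out.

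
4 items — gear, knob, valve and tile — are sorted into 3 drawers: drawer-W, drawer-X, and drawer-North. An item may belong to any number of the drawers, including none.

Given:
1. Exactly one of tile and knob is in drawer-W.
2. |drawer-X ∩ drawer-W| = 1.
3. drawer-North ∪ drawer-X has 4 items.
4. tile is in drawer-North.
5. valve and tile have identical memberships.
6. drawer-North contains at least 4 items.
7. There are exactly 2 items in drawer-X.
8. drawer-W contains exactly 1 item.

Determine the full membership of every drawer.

drawer-W = {knob}; drawer-X = {gear, knob}; drawer-North = {gear, knob, tile, valve}

From (4): tile ∈ drawer-North.
(5): valve matches tile: valve ∈ drawer-North.
(6): only 4 candidates remain for drawer-North, so all are in.
Suppose gear ∈ drawer-W: no assignment then satisfies all the clues, so gear ∉ drawer-W.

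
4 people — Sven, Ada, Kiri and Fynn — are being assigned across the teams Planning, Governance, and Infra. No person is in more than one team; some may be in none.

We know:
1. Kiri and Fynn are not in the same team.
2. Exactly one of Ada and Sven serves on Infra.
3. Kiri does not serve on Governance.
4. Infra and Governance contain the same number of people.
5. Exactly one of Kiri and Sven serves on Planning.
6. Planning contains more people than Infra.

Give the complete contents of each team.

From (3): Kiri ∉ Governance.
Suppose Sven ∈ Planning: no assignment then satisfies all the clues, so Sven ∉ Planning.

Planning = {Ada, Kiri}; Governance = {Fynn}; Infra = {Sven}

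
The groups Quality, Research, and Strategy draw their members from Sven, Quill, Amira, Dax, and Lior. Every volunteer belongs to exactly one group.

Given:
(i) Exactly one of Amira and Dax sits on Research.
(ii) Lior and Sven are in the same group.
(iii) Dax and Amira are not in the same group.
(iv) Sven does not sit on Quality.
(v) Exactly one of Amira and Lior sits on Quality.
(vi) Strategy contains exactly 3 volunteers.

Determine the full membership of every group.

From (iv): Sven ∉ Quality.
(ii): Lior matches Sven: Lior ∉ Quality.
(v) (exactly one): Amira ∈ Quality.
(i) (exactly one): Dax ∈ Research.
(vi): only 3 candidates remain for Strategy, so all are in.

Quality = {Amira}; Research = {Dax}; Strategy = {Lior, Quill, Sven}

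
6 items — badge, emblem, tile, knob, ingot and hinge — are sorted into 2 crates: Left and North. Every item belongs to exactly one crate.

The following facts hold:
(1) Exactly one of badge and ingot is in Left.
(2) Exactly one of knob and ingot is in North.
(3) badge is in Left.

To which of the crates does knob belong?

knob: Left

From (3): badge ∈ Left.
(1) (exactly one): ingot ∉ Left.
Only one crate left: ingot ∈ North.
(2) (exactly one): knob ∉ North.
Only one crate left: knob ∈ Left.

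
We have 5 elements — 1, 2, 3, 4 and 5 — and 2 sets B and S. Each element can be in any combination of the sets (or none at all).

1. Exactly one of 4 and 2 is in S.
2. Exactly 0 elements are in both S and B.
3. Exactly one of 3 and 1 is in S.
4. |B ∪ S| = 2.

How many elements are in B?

0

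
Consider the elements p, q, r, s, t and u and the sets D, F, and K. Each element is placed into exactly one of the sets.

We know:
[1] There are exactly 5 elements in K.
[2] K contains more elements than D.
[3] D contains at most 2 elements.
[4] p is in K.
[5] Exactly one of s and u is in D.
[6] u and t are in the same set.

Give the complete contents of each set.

D = {s}; F = {}; K = {p, q, r, t, u}

From (4): p ∈ K.
Suppose q ∈ D: no assignment then satisfies all the clues, so q ∉ D.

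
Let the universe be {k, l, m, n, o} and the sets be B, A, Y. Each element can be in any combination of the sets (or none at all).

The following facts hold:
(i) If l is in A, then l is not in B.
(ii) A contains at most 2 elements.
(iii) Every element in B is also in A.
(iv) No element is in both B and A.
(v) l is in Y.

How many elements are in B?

0

From (v): l ∈ Y.
Suppose k ∈ B: no assignment then satisfies all the clues, so k ∉ B.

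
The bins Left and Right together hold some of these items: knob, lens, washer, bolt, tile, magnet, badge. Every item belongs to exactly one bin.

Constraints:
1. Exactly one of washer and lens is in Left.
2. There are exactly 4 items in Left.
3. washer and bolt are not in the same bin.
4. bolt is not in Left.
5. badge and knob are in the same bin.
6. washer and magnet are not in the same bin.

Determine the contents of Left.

From (4): bolt ∉ Left.
Only one bin left: bolt ∈ Right.
(3): washer ∉ Right.
Only one bin left: washer ∈ Left.
(1) (exactly one): lens ∉ Left.
(6): magnet ∉ Left.
Only one bin left: lens ∈ Right.
Only one bin left: magnet ∈ Right.
(2): only 4 candidates remain for Left, so all are in.

Left = {badge, knob, tile, washer}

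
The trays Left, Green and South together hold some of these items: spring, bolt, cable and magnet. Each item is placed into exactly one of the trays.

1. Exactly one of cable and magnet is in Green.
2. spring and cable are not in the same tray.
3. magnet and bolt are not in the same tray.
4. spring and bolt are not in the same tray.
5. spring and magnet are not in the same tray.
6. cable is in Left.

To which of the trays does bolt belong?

From (6): cable ∈ Left.
(1) (exactly one): magnet ∈ Green.
(2): spring ∉ Left.
(3): bolt ∉ Green.
(5): spring ∉ Green.
Only one tray left: spring ∈ South.
(4): bolt ∉ South.
Only one tray left: bolt ∈ Left.

bolt: Left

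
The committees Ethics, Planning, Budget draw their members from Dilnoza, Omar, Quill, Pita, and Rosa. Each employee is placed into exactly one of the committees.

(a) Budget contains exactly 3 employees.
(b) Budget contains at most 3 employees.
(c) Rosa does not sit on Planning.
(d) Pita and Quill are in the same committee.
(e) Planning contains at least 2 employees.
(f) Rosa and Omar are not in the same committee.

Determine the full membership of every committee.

Ethics = {}; Planning = {Dilnoza, Omar}; Budget = {Pita, Quill, Rosa}

From (c): Rosa ∉ Planning.
Suppose Dilnoza ∈ Ethics: no assignment then satisfies all the clues, so Dilnoza ∉ Ethics.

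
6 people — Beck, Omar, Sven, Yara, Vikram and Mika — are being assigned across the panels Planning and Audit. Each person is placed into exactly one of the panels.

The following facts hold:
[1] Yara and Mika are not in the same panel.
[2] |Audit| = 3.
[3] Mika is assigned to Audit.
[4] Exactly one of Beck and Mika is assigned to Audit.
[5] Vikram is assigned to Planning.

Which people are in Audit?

From (3): Mika ∈ Audit.
From (5): Vikram ∈ Planning.
(1): Yara ∉ Audit.
(4) (exactly one): Beck ∉ Audit.
Only one panel left: Beck ∈ Planning.
Only one panel left: Yara ∈ Planning.
(2): only 3 candidates remain for Audit, so all are in.

Audit = {Mika, Omar, Sven}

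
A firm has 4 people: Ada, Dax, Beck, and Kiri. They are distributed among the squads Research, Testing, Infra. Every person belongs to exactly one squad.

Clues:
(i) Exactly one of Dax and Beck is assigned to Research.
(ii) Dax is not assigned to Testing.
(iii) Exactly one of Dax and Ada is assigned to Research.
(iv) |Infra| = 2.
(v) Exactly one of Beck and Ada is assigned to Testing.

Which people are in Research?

Research = {Dax}

From (ii): Dax ∉ Testing.
Suppose Ada ∈ Research: no assignment then satisfies all the clues, so Ada ∉ Research.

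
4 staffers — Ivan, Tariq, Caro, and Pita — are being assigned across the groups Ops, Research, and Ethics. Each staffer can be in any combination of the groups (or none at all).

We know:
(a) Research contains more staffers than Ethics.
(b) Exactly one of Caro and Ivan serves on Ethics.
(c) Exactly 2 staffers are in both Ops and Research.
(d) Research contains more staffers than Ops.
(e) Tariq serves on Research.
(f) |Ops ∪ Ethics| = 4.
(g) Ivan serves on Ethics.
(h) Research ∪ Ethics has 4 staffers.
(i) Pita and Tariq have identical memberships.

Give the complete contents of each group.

Ops = {Caro, Ivan}; Research = {Caro, Ivan, Pita, Tariq}; Ethics = {Ivan, Pita, Tariq}

From (e): Tariq ∈ Research.
From (g): Ivan ∈ Ethics.
(b) (exactly one): Caro ∉ Ethics.
(i): Pita matches Tariq: Pita ∈ Research.
Suppose Ivan ∉ Ops: no assignment then satisfies all the clues, so Ivan ∈ Ops.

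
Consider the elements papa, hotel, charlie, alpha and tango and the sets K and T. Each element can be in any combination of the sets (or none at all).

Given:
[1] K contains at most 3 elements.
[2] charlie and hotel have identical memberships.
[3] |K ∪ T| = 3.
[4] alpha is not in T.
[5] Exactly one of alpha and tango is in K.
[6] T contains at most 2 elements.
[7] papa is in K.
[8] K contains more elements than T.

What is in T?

T = {tango}

From (4): alpha ∉ T.
From (7): papa ∈ K.
Suppose papa ∈ T: no assignment then satisfies all the clues, so papa ∉ T.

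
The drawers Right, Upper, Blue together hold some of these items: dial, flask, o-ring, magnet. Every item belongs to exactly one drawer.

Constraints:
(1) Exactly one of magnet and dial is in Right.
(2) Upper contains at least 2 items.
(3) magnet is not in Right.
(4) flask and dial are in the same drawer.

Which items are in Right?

Right = {dial, flask}

From (3): magnet ∉ Right.
(1) (exactly one): dial ∈ Right.
(4): flask matches dial: flask ∈ Right.
(2): only 2 candidates remain for Upper, so all are in.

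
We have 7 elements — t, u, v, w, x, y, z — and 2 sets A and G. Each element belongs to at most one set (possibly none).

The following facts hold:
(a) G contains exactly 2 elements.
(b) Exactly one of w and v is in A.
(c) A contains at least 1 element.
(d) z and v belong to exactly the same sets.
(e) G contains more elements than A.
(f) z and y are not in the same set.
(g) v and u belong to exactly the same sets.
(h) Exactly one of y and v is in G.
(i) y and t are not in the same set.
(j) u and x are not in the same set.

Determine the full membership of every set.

A = {w}; G = {x, y}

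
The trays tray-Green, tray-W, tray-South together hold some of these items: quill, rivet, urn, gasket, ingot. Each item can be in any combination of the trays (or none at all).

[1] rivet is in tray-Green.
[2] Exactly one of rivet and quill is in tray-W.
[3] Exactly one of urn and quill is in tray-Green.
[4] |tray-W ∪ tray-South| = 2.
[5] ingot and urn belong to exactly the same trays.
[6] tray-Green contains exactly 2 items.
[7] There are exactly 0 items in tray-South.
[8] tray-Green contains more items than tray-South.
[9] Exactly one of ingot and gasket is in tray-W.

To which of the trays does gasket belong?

From (1): rivet ∈ tray-Green.
(7): tray-South already has 0, so the rest are out.
Suppose gasket ∈ tray-Green: no assignment then satisfies all the clues, so gasket ∉ tray-Green.

gasket: tray-W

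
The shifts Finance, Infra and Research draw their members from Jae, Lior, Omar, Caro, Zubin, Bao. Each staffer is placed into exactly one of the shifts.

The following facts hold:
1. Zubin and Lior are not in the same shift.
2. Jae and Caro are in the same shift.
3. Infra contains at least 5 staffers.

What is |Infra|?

5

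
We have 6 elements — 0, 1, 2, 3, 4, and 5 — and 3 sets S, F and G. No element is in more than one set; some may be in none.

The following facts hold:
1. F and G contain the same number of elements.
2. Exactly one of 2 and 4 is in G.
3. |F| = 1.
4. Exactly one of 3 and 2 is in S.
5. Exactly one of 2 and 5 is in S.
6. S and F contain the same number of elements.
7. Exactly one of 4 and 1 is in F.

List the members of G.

G = {4}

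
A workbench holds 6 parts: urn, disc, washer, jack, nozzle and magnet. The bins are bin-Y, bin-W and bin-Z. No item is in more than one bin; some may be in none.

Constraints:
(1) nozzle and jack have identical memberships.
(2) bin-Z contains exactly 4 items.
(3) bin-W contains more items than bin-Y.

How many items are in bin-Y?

0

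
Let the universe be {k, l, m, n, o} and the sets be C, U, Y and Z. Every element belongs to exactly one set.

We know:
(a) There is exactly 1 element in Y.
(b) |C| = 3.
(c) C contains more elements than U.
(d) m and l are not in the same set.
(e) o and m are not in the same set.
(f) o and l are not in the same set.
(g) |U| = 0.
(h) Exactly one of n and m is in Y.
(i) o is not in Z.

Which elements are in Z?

Z = {l}

From (i): o ∉ Z.
(g): U already has 0, so the rest are out.
Suppose k ∈ Z: no assignment then satisfies all the clues, so k ∉ Z.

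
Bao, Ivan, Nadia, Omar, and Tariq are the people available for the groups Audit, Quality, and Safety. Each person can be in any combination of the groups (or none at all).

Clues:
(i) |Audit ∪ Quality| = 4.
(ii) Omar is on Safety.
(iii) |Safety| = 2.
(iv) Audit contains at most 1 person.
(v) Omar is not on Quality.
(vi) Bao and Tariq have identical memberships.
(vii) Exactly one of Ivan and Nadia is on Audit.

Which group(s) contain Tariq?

Tariq: Quality

From (ii): Omar ∈ Safety.
From (v): Omar ∉ Quality.
Suppose Tariq ∈ Audit: no assignment then satisfies all the clues, so Tariq ∉ Audit.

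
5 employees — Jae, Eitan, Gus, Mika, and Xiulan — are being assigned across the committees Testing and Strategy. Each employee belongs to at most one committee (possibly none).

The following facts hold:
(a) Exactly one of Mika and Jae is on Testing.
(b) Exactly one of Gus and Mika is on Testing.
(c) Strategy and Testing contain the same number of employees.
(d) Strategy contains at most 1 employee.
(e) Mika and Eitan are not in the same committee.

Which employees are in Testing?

Testing = {Mika}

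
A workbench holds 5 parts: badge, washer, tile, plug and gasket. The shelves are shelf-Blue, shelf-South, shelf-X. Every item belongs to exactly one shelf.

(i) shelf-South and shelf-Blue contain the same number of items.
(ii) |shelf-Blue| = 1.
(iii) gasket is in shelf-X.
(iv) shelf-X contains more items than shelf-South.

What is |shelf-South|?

1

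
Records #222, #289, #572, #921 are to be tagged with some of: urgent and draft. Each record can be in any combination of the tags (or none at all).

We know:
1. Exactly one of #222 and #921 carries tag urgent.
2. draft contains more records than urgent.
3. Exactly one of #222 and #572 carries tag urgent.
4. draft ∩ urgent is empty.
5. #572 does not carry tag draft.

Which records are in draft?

draft = {#289, #921}

From (5): #572 ∉ draft.
Suppose #222 ∈ draft: no assignment then satisfies all the clues, so #222 ∉ draft.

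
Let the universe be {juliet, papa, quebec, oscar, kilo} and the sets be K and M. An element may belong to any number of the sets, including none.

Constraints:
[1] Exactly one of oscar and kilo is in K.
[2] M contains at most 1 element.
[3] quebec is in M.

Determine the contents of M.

From (3): quebec ∈ M.
(2): M already has 1, so the rest are out.

M = {quebec}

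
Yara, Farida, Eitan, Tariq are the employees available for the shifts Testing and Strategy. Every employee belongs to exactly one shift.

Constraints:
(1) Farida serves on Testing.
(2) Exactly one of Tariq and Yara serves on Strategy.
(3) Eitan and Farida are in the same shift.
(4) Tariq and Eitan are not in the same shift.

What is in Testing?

From (1): Farida ∈ Testing.
(3): Eitan matches Farida: Eitan ∈ Testing.
(4): Tariq ∉ Testing.
Only one shift left: Tariq ∈ Strategy.
(2) (exactly one): Yara ∉ Strategy.
Only one shift left: Yara ∈ Testing.

Testing = {Eitan, Farida, Yara}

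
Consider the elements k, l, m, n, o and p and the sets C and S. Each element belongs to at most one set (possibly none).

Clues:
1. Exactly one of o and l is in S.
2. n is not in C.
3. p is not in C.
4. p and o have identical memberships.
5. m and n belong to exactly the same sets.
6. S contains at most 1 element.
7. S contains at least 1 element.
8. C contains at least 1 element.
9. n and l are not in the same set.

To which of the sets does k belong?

k: C

From (2): n ∉ C.
From (3): p ∉ C.
(4): o matches p: o ∉ C.
(5): m matches n: m ∉ C.
Suppose k ∉ C: no assignment then satisfies all the clues, so k ∈ C.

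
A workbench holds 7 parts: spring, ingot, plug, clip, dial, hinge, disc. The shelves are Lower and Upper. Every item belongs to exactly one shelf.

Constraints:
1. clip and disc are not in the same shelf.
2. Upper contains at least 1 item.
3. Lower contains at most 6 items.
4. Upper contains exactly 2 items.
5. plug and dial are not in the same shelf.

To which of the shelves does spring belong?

spring: Lower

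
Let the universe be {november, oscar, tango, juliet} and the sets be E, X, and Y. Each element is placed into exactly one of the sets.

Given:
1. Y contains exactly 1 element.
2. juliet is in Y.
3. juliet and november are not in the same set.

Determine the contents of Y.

Y = {juliet}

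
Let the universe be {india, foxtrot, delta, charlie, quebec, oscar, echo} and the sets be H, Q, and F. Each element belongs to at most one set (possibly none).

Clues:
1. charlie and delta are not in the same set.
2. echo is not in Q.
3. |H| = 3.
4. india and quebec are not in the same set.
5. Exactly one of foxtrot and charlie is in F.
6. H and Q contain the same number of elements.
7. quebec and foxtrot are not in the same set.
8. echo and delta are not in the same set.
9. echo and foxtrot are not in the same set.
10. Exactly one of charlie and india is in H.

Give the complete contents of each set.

H = {charlie, echo, quebec}; Q = {delta, india, oscar}; F = {foxtrot}

From (2): echo ∉ Q.
Suppose india ∈ H: no assignment then satisfies all the clues, so india ∉ H.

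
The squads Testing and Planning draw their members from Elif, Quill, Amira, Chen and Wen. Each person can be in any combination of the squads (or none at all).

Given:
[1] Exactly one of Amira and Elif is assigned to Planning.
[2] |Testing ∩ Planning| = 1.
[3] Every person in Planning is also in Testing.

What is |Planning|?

1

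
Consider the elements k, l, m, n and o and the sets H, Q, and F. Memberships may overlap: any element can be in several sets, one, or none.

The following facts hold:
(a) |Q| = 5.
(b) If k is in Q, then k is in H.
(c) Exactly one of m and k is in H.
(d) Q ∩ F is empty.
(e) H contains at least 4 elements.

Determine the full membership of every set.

H = {k, l, n, o}; Q = {k, l, m, n, o}; F = {}

(a): only 5 candidates remain for Q, so all are in.
(b): k ∈ H.
(c) (exactly one): m ∉ H.
(d) (disjoint): k ∉ F.
(d) (disjoint): l ∉ F.
(d) (disjoint): m ∉ F.
(d) (disjoint): n ∉ F.
(d) (disjoint): o ∉ F.
(e): only 4 candidates remain for H, so all are in.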